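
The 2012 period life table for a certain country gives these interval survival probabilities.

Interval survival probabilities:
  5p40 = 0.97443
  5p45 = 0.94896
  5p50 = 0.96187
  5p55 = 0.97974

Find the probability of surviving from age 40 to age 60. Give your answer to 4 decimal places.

The overall survival probability is 0.97443 × 0.94896 × 0.96187 × 0.97974.
= 0.871416.

0.8714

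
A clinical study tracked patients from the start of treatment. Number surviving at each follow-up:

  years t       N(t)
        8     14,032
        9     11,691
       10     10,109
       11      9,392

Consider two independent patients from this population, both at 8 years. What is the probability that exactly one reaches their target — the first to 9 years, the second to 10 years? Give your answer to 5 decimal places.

p₁ = N(9)/N(8) = 11,691/14,032 = 0.833167; p₂ = N(10)/N(8) = 10,109/14,032 = 0.720425.
P(exactly one) = p₁(1−p₂) + (1−p₁)p₂ = 0.232933 + 0.120191 = 0.353123.

0.35312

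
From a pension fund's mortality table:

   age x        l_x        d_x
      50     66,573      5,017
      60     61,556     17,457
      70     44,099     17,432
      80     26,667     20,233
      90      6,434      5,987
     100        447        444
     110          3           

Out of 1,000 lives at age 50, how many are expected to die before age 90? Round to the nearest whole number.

903

The relevant probability is 1 − 6,434/66,573 = 0.903354.
Expected number = 1,000 × 0.903354 = 903.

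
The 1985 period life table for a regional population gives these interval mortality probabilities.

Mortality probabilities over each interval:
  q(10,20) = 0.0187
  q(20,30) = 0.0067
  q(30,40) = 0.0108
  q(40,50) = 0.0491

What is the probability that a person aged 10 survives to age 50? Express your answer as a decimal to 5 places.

0.91686

Survival from 10 to 50 is the product of surviving each interval: (1 − 0.0187) × (1 − 0.0067) × (1 − 0.0108) × (1 − 0.0491).
= 0.9813 × 0.9933 × 0.9892 × 0.9509 = 0.916856.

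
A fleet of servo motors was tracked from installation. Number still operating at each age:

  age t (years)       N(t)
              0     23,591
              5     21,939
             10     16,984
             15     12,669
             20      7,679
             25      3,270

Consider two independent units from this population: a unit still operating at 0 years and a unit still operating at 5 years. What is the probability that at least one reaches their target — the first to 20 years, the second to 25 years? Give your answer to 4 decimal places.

0.4260

p₁ = N(20)/N(0) = 7,679/23,591 = 0.325505; p₂ = N(25)/N(5) = 3,270/21,939 = 0.149050.
P(at least one) = 1 − (1−p₁)(1−p₂) = 1 − 0.674495 × 0.850950 = 0.426038.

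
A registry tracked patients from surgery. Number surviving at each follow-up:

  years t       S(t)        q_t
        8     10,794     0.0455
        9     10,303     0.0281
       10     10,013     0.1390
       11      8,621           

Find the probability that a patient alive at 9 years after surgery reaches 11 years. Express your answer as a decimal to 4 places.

0.8367

The conditional survival probability is S(11)/S(9) = 8,621/10,303 = 0.836747.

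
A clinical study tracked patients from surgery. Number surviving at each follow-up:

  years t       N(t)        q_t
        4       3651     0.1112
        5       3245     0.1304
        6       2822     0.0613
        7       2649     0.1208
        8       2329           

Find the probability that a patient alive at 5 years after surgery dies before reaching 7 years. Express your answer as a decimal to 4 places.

P(die before 7 | alive at 5) = 1 − N(7)/N(5) = 1 − 2649/3245 = (596)/3245 = 0.183667.

0.1837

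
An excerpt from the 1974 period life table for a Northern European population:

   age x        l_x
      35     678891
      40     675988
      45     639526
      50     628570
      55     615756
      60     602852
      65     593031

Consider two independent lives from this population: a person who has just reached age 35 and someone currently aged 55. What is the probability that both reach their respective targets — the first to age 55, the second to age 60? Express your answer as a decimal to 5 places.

0.88800

p₁ = l_55/l_35 = 615756/678891 = 0.907003; p₂ = l_60/l_55 = 602852/615756 = 0.979044.
P(both) = p₁ × p₂ = 0.907003 × 0.979044 = 0.887996.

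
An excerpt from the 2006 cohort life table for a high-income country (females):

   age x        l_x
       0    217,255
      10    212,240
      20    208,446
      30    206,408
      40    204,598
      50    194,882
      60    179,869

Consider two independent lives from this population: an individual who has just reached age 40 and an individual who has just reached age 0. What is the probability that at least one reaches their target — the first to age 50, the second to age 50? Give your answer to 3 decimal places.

p₁ = l_50/l_40 = 194,882/204,598 = 0.952512; p₂ = l_50/l_0 = 194,882/217,255 = 0.897020.
P(at least one) = 1 − (1−p₁)(1−p₂) = 1 − 0.047488 × 0.102980 = 0.995110.

0.995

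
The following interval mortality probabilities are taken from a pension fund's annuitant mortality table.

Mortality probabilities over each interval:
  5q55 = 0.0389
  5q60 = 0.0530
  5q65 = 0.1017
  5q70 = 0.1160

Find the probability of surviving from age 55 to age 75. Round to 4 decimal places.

0.7228

Survival from 55 to 75 is the product of surviving each interval: (1 − 0.0389) × (1 − 0.0530) × (1 − 0.1017) × (1 − 0.1160).
= 0.9611 × 0.9470 × 0.8983 × 0.8840 = 0.722757.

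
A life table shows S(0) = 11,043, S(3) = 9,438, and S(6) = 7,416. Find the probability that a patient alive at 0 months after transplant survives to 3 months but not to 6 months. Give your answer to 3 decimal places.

This is the probability of reaching 3 but not 6, conditional on being alive at 0: (S(3) − S(6)) / S(0).
= (9,438 − 7,416) / 11,043 = 2,022 / 11,043 = 0.183102.

0.183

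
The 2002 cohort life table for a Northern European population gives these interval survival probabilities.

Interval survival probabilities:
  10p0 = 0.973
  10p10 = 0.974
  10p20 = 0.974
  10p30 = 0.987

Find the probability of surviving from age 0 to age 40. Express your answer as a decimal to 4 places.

Chaining the interval survival probabilities: 0.973 × 0.974 × 0.974 × 0.987.
= 0.911062.

0.9111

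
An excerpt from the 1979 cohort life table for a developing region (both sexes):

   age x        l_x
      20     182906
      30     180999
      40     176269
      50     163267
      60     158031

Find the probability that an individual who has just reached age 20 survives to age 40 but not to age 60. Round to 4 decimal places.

0.0997

We want 20|20q20 = (l_40 − l_60)/l_20.
This is the probability of reaching 40 but not 60, conditional on being alive at 20: (l_40 − l_60) / l_20.
= (176269 − 158031) / 182906 = 18238 / 182906 = 0.099712.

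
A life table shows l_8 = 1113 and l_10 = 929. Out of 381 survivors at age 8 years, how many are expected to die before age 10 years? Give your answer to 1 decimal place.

63.0

The relevant probability is 1 − 929/1113 = 0.165319.
Expected number = 381 × 0.165319 = 63.0.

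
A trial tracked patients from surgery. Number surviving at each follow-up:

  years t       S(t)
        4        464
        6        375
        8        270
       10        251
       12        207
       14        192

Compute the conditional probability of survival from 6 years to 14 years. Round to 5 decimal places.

0.51200

The conditional survival probability is S(14)/S(6) = 192/375 = 0.512000.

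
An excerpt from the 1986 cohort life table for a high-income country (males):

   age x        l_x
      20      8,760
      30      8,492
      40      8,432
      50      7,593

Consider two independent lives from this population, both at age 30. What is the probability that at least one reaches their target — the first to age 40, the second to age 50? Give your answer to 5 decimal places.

0.99925

p₁ = l_40/l_30 = 8,432/8,492 = 0.992935; p₂ = l_50/l_30 = 7,593/8,492 = 0.894136.
P(at least one) = 1 − (1−p₁)(1−p₂) = 1 − 0.007065 × 0.105864 = 0.999252.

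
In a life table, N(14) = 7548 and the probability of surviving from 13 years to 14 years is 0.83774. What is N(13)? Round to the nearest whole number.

N(13) = N(14) / p = 7548 / 0.83774 = 9010.

9010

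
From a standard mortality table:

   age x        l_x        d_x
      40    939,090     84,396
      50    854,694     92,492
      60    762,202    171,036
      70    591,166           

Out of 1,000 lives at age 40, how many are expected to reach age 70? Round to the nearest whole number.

630

The relevant probability is 591,166/939,090 = 0.629509.
Expected number = 1,000 × 0.629509 = 630.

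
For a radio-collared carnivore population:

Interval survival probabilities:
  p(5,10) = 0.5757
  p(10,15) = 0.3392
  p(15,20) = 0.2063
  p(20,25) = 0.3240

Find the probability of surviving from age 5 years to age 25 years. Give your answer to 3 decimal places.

Survival from 5 to 25 is the product of surviving each interval: 0.5757 × 0.3392 × 0.2063 × 0.3240.
= 0.013053.

0.013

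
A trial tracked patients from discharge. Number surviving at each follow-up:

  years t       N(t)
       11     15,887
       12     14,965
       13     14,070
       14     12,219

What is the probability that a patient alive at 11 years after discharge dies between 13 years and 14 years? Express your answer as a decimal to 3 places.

This is the probability of reaching 13 but not 14, conditional on being alive at 11: (N(13) − N(14)) / N(11).
= (14,070 − 12,219) / 15,887 = 1,851 / 15,887 = 0.116510.

0.117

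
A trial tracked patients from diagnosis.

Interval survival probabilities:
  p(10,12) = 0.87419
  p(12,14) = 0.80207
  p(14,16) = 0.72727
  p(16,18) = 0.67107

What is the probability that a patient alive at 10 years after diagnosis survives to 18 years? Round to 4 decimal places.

0.3422

Survival from 10 to 18 is the product of surviving each interval: 0.87419 × 0.80207 × 0.72727 × 0.67107.
= 0.342201.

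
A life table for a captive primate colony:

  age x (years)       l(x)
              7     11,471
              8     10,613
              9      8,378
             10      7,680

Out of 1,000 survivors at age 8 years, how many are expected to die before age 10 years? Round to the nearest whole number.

The relevant probability is 1 − 7,680/10,613 = 0.276359.
Expected number = 1,000 × 0.276359 = 276.

276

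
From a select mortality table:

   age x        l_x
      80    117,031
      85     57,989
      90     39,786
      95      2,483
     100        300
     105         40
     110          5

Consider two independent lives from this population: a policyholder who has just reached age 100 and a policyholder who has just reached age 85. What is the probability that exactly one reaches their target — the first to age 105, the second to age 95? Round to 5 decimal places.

0.16473

p₁ = l_105/l_100 = 40/300 = 0.133333; p₂ = l_95/l_85 = 2,483/57,989 = 0.042818.
P(exactly one) = p₁(1−p₂) + (1−p₁)p₂ = 0.127624 + 0.037109 = 0.164733.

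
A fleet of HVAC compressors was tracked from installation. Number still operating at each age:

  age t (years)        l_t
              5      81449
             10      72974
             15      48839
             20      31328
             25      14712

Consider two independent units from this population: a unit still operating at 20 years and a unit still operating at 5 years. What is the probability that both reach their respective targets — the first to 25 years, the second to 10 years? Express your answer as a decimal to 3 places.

0.421

p₁ = l_25/l_20 = 14712/31328 = 0.469612; p₂ = l_10/l_5 = 72974/81449 = 0.895947.
P(both) = p₁ × p₂ = 0.469612 × 0.895947 = 0.420747.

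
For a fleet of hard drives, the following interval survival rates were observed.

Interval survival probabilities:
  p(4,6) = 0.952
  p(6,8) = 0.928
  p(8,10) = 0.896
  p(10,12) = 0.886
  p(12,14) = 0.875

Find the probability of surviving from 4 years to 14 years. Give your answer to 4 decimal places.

0.6137

Chaining the interval survival probabilities: 0.952 × 0.928 × 0.896 × 0.886 × 0.875.
= 0.613670.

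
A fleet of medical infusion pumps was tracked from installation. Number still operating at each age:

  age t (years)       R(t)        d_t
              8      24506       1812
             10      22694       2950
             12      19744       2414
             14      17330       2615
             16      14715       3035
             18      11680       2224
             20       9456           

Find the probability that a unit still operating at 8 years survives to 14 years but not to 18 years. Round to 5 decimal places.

0.23056

This is the probability of reaching 14 but not 18, conditional on being operational at 8: (R(14) − R(18)) / R(8).
= (17330 − 11680) / 24506 = 5650 / 24506 = 0.230556.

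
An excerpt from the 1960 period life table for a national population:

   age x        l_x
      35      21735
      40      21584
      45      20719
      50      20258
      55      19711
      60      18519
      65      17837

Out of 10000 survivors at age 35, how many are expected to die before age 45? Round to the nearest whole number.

The relevant probability is 1 − 20719/21735 = 0.046745.
Expected number = 10000 × 0.046745 = 467.

467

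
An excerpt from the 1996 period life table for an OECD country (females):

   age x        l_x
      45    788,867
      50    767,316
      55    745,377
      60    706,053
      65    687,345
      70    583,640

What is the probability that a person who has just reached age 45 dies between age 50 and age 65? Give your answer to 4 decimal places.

0.1014

We want 5|15q45 = (l_50 − l_65)/l_45.
This is the probability of reaching 50 but not 65, conditional on being alive at 45: (l_50 − l_65) / l_45.
= (767,316 − 687,345) / 788,867 = 79,971 / 788,867 = 0.101375.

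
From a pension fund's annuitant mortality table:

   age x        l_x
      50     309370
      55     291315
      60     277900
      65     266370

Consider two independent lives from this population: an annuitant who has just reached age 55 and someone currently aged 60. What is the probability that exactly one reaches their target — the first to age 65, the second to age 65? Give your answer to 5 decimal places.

p₁ = l_65/l_55 = 266370/291315 = 0.914371; p₂ = l_65/l_60 = 266370/277900 = 0.958510.
P(exactly one) = p₁(1−p₂) + (1−p₁)p₂ = 0.037937 + 0.082076 = 0.120014.

0.12001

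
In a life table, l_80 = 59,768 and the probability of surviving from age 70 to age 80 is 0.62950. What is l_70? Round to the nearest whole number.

94945

l_70 = l_80 / p = 59,768 / 0.62950 = 94945.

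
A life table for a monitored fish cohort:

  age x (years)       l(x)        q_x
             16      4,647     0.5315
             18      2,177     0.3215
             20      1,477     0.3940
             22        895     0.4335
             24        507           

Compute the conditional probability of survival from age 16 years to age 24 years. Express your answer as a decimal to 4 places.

0.1091

The conditional survival probability is l(24)/l(16) = 507/4,647 = 0.109103.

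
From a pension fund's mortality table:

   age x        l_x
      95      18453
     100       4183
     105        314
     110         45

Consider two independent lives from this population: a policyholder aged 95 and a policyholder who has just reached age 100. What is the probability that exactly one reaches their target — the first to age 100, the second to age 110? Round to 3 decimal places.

p₁ = l_100/l_95 = 4183/18453 = 0.226684; p₂ = l_110/l_100 = 45/4183 = 0.010758.
P(exactly one) = p₁(1−p₂) + (1−p₁)p₂ = 0.224245 + 0.008319 = 0.232565.

0.233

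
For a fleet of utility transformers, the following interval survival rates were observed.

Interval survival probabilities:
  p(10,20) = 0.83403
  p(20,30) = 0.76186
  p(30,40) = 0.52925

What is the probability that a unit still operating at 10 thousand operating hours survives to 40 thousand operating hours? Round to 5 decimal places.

0.33629

P(survive 10→40) = 0.83403 × 0.76186 × 0.52925.
= 0.336293.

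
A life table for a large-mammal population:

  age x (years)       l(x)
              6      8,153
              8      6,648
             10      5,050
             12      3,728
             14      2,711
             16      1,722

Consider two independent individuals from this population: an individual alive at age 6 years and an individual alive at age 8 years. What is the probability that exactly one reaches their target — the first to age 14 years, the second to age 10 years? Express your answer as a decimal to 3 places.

0.587

p₁ = l(14)/l(6) = 2,711/8,153 = 0.332516; p₂ = l(10)/l(8) = 5,050/6,648 = 0.759627.
P(exactly one) = p₁(1−p₂) + (1−p₁)p₂ = 0.079928 + 0.507039 = 0.586967.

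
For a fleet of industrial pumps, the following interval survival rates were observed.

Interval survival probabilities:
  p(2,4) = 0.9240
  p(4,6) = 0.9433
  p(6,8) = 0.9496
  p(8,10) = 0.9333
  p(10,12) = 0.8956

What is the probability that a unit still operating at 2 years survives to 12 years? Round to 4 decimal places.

The overall survival probability is 0.9240 × 0.9433 × 0.9496 × 0.9333 × 0.8956.
= 0.691828.

0.6918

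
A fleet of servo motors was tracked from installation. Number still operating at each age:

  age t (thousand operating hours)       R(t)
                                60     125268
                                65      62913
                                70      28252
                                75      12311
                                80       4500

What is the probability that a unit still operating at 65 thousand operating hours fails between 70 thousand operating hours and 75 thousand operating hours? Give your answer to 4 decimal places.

0.2534

This is the probability of reaching 70 but not 75, conditional on being operational at 65: (R(70) − R(75)) / R(65).
= (28252 − 12311) / 62913 = 15941 / 62913 = 0.253382.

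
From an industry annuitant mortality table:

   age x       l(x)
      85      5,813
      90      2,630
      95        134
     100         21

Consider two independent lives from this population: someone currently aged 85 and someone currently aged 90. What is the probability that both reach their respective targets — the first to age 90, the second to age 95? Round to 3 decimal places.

p₁ = l(90)/l(85) = 2,630/5,813 = 0.452434; p₂ = l(95)/l(90) = 134/2,630 = 0.050951.
P(both) = p₁ × p₂ = 0.452434 × 0.050951 = 0.023052.

0.023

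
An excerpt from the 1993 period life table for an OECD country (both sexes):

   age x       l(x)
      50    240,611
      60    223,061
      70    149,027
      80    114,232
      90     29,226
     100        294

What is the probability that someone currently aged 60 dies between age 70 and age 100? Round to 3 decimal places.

0.667

This is the probability of reaching 70 but not 100, conditional on being alive at 60: (l(70) − l(100)) / l(60).
= (149,027 − 294) / 223,061 = 148,733 / 223,061 = 0.666782.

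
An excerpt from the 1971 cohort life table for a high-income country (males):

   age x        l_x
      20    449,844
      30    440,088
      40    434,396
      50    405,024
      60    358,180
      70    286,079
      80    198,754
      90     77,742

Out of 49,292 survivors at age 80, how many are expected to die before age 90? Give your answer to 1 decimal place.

The relevant probability is 1 − 77,742/198,754 = 0.608853.
Expected number = 49,292 × 0.608853 = 30011.6.

30011.6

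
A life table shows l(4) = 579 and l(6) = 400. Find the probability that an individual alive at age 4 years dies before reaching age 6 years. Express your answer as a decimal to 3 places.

0.309

P(die before 6 | alive at 4) = 1 − l(6)/l(4) = 1 − 400/579 = (179)/579 = 0.309154.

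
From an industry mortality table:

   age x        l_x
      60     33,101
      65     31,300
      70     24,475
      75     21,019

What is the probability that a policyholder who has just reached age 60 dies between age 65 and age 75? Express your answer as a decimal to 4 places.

This is the probability of reaching 65 but not 75, conditional on being alive at 60: (l_65 − l_75) / l_60.
= (31,300 − 21,019) / 33,101 = 10,281 / 33,101 = 0.310595.

0.3106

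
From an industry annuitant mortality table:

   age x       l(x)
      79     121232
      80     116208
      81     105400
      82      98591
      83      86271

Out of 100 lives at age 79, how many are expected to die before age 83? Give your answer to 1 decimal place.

The relevant probability is 1 − 86271/121232 = 0.288381.
Expected number = 100 × 0.288381 = 28.8.

28.8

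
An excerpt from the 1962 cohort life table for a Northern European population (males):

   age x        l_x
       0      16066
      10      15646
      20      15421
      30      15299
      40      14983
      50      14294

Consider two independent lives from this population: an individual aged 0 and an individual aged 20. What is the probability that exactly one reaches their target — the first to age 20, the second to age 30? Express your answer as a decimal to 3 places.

p₁ = l_20/l_0 = 15421/16066 = 0.959853; p₂ = l_30/l_20 = 15299/15421 = 0.992089.
P(exactly one) = p₁(1−p₂) + (1−p₁)p₂ = 0.007593 + 0.039829 = 0.047423.

0.047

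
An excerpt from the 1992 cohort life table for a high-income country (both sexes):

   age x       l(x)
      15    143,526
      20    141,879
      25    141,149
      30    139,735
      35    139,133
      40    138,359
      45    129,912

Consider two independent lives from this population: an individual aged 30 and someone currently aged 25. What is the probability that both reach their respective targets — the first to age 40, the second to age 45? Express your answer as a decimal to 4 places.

p₁ = l(40)/l(30) = 138,359/139,735 = 0.990153; p₂ = l(45)/l(25) = 129,912/141,149 = 0.920389.
P(both) = p₁ × p₂ = 0.990153 × 0.920389 = 0.911326.

0.9113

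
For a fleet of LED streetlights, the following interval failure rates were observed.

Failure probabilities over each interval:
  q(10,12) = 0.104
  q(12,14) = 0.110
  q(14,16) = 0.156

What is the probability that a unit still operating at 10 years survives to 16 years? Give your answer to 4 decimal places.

Survival from 10 to 16 is the product of surviving each interval: (1 − 0.104) × (1 − 0.110) × (1 − 0.156).
= 0.896 × 0.890 × 0.844 = 0.673039.

0.6730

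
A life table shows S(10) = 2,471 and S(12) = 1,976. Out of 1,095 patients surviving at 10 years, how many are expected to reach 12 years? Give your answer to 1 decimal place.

875.6

The relevant probability is 1,976/2,471 = 0.799676.
Expected number = 1,095 × 0.799676 = 875.6.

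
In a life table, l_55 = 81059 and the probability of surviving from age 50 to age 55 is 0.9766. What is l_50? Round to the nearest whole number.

l_50 = l_55 / p = 81059 / 0.9766 = 83001.

83001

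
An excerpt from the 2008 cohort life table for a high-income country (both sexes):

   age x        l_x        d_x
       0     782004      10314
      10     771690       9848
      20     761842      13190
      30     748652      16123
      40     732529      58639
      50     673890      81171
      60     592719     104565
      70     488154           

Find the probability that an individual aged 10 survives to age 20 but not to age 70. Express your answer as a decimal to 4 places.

We want 10|50q10 = (l_20 − l_70)/l_10.
This is the probability of reaching 20 but not 70, conditional on being alive at 10: (l_20 − l_70) / l_10.
= (761842 − 488154) / 771690 = 273688 / 771690 = 0.354661.

0.3547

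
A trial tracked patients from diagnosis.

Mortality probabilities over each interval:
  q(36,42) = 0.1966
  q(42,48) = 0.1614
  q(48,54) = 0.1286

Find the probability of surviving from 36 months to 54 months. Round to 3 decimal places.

Chaining the interval survival probabilities: (1 − 0.1966) × (1 − 0.1614) × (1 − 0.1286).
= 0.8034 × 0.8386 × 0.8714 = 0.587089.

0.587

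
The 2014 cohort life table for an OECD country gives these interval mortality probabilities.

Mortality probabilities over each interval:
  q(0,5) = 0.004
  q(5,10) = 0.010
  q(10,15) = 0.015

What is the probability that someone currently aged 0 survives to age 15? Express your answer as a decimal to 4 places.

0.9712

Chaining the interval survival probabilities: (1 − 0.004) × (1 − 0.010) × (1 − 0.015).
= 0.996 × 0.990 × 0.985 = 0.971249.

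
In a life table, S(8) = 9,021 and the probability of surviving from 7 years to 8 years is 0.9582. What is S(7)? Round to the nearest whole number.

S(7) = S(8) / p = 9,021 / 0.9582 = 9415.

9415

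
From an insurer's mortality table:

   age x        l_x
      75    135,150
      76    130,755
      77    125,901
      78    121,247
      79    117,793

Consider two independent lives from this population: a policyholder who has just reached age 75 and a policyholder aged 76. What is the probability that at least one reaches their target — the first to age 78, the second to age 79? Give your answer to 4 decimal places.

0.9898

p₁ = l_78/l_75 = 121,247/135,150 = 0.897129; p₂ = l_79/l_76 = 117,793/130,755 = 0.900868.
P(at least one) = 1 − (1−p₁)(1−p₂) = 1 − 0.102871 × 0.099132 = 0.989802.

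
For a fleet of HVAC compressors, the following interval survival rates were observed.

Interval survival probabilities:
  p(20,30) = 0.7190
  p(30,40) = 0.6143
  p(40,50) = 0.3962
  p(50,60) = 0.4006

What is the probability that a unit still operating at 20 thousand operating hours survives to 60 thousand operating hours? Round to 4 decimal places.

The overall survival probability is 0.7190 × 0.6143 × 0.3962 × 0.4006.
= 0.070103.

0.0701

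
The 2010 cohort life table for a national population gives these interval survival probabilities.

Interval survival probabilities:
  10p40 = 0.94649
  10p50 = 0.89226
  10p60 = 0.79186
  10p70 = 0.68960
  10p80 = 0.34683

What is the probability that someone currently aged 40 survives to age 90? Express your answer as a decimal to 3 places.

The overall survival probability is 0.94649 × 0.89226 × 0.79186 × 0.68960 × 0.34683.
= 0.159945.

0.160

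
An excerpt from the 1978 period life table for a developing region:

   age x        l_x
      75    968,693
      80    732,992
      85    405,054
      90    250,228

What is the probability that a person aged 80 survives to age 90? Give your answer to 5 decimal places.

We want 10p80 = l_90/l_80.
The conditional survival probability is l_90/l_80 = 250,228/732,992 = 0.341379.

0.34138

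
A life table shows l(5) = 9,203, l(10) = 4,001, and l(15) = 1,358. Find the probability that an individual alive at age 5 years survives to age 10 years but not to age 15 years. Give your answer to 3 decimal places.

0.287

This is the probability of reaching 10 but not 15, conditional on being alive at 5: (l(10) − l(15)) / l(5).
= (4,001 − 1,358) / 9,203 = 2,643 / 9,203 = 0.287189.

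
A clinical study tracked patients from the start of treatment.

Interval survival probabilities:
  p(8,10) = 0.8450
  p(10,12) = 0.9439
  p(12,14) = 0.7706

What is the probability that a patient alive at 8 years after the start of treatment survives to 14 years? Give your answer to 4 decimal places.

0.6146

Chaining the interval survival probabilities: 0.8450 × 0.9439 × 0.7706.
= 0.614627.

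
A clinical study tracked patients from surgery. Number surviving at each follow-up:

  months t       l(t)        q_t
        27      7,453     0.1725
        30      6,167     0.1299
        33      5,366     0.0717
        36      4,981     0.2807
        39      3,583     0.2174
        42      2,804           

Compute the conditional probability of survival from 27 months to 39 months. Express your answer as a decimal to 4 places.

0.4807

The conditional survival probability is l(39)/l(27) = 3,583/7,453 = 0.480746.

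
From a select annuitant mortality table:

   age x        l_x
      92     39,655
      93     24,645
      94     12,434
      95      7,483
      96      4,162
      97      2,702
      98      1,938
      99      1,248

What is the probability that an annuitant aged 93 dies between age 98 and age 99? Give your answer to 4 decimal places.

We want 5|1q93 = (l_98 − l_99)/l_93.
This is the probability of reaching 98 but not 99, conditional on being alive at 93: (l_98 − l_99) / l_93.
= (1,938 − 1,248) / 24,645 = 690 / 24,645 = 0.027998.

0.0280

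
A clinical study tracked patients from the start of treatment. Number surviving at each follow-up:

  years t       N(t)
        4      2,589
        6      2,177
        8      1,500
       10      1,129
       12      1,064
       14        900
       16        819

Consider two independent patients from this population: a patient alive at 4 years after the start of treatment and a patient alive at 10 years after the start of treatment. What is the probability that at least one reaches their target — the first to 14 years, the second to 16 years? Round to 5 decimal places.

0.82087

p₁ = N(14)/N(4) = 900/2,589 = 0.347625; p₂ = N(16)/N(10) = 819/1,129 = 0.725421.
P(at least one) = 1 − (1−p₁)(1−p₂) = 1 − 0.652375 × 0.274579 = 0.820872.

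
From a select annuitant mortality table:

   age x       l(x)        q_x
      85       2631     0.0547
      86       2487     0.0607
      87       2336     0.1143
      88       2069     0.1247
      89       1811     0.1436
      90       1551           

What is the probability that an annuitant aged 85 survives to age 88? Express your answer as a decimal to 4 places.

0.7864

The conditional survival probability is l(88)/l(85) = 2069/2631 = 0.786393.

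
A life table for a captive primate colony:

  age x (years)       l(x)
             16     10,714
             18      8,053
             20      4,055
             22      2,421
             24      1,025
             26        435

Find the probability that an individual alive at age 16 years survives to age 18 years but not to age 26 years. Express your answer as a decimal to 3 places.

This is the probability of reaching 18 but not 26, conditional on being alive at 16: (l(18) − l(26)) / l(16).
= (8,053 − 435) / 10,714 = 7,618 / 10,714 = 0.711032.

0.711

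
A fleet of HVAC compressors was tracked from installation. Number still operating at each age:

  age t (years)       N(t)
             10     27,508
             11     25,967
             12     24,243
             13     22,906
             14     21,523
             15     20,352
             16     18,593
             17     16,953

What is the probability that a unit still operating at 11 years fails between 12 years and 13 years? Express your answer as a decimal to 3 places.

This is the probability of reaching 12 but not 13, conditional on being operational at 11: (N(12) − N(13)) / N(11).
= (24,243 − 22,906) / 25,967 = 1,337 / 25,967 = 0.051488.

0.051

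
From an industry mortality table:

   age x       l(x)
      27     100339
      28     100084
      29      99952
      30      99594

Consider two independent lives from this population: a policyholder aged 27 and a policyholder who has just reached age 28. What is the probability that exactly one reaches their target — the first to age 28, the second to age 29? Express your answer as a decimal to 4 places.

p₁ = l(28)/l(27) = 100084/100339 = 0.997459; p₂ = l(29)/l(28) = 99952/100084 = 0.998681.
P(exactly one) = p₁(1−p₂) + (1−p₁)p₂ = 0.001316 + 0.002538 = 0.003853.

0.0039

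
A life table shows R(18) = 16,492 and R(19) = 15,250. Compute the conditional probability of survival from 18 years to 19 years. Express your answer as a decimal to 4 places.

The conditional survival probability is R(19)/R(18) = 15,250/16,492 = 0.924691.

0.9247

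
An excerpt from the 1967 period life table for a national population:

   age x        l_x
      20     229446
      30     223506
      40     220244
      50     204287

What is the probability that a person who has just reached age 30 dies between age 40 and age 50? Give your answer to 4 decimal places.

0.0714

We want 10|10q30 = (l_40 − l_50)/l_30.
This is the probability of reaching 40 but not 50, conditional on being alive at 30: (l_40 − l_50) / l_30.
= (220244 − 204287) / 223506 = 15957 / 223506 = 0.071394.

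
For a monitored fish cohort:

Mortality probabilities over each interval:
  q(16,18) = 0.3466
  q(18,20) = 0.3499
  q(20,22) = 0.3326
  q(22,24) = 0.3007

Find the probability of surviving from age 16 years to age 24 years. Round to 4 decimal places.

0.1982

P(survive 16→24) = (1 − 0.3466) × (1 − 0.3499) × (1 − 0.3326) × (1 − 0.3007).
= 0.6534 × 0.6501 × 0.6674 × 0.6993 = 0.198248.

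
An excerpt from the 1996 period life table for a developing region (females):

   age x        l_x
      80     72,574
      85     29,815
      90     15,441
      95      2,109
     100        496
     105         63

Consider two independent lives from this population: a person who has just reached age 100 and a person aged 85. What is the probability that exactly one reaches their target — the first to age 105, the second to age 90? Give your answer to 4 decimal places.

0.5133

p₁ = l_105/l_100 = 63/496 = 0.127016; p₂ = l_90/l_85 = 15,441/29,815 = 0.517894.
P(exactly one) = p₁(1−p₂) + (1−p₁)p₂ = 0.061235 + 0.452113 = 0.513348.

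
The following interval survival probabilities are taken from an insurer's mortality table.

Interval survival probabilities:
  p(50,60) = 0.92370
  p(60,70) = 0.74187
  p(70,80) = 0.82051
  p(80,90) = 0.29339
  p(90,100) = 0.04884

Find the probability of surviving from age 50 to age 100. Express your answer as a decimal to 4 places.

0.0081

Chaining the interval survival probabilities: 0.92370 × 0.74187 × 0.82051 × 0.29339 × 0.04884.
= 0.008057.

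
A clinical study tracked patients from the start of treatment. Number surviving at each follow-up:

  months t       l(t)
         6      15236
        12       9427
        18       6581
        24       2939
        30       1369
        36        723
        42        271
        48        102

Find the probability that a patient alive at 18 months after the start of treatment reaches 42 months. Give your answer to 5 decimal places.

The conditional survival probability is l(42)/l(18) = 271/6581 = 0.041179.

0.04118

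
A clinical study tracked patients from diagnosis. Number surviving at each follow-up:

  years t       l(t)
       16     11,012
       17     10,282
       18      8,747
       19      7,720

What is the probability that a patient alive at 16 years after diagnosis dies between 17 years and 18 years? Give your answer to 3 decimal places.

0.139

This is the probability of reaching 17 but not 18, conditional on being alive at 16: (l(17) − l(18)) / l(16).
= (10,282 − 8,747) / 11,012 = 1,535 / 11,012 = 0.139393.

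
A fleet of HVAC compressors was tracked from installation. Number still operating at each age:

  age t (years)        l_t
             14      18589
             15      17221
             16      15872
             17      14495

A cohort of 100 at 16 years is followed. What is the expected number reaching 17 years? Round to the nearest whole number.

91

The relevant probability is 14495/15872 = 0.913243.
Expected number = 100 × 0.913243 = 91.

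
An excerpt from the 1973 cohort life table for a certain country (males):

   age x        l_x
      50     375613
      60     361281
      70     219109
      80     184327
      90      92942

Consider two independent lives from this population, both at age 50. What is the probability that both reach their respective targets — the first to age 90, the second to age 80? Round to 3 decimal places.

p₁ = l_90/l_50 = 92942/375613 = 0.247441; p₂ = l_80/l_50 = 184327/375613 = 0.490736.
P(both) = p₁ × p₂ = 0.247441 × 0.490736 = 0.121428.

0.121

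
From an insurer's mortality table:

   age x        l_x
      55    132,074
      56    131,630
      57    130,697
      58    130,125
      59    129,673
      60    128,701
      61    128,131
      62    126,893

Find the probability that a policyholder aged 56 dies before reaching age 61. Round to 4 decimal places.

P(die before 61 | alive at 56) = 1 − l_61/l_56 = 1 − 128,131/131,630 = (3,499)/131,630 = 0.026582.

0.0266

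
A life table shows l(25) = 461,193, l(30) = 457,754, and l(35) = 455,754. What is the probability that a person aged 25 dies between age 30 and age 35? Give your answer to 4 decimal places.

0.0043

This is the probability of reaching 30 but not 35, conditional on being alive at 25: (l(30) − l(35)) / l(25).
= (457,754 − 455,754) / 461,193 = 2,000 / 461,193 = 0.004337.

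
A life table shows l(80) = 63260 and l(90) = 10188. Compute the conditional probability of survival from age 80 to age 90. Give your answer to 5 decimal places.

The conditional survival probability is l(90)/l(80) = 10188/63260 = 0.161050.

0.16105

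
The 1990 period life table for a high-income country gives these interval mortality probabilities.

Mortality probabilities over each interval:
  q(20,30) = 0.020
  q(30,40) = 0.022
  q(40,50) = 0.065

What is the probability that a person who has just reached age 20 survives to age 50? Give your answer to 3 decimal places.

P(survive 20→50) = (1 − 0.020) × (1 − 0.022) × (1 − 0.065).
= 0.980 × 0.978 × 0.935 = 0.896141.

0.896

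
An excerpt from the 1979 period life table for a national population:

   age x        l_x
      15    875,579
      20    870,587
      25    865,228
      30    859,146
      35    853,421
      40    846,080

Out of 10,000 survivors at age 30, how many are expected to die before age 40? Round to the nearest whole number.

152

The relevant probability is 1 − 846,080/859,146 = 0.015208.
Expected number = 10,000 × 0.015208 = 152.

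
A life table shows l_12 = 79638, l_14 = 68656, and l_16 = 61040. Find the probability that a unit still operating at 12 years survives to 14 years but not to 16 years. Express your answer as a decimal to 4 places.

This is the probability of reaching 14 but not 16, conditional on being operational at 12: (l_14 − l_16) / l_12.
= (68656 − 61040) / 79638 = 7616 / 79638 = 0.095633.

0.0956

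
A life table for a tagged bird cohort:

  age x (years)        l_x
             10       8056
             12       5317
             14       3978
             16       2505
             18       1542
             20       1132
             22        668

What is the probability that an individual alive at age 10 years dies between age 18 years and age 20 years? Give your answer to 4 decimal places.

0.0509

This is the probability of reaching 18 but not 20, conditional on being alive at 10: (l_18 − l_20) / l_10.
= (1542 − 1132) / 8056 = 410 / 8056 = 0.050894.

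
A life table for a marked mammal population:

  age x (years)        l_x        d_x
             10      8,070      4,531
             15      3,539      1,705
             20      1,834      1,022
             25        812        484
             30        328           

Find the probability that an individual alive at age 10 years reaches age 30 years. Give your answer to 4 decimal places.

0.0406

The conditional survival probability is l_30/l_10 = 328/8,070 = 0.040644.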